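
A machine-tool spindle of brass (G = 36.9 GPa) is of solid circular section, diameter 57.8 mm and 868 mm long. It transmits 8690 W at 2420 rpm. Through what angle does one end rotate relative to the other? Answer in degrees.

ω = 2π·2420/60 = 253.4 rad/s, so T = P/ω = 8690 / 253.4 = 34.29 N·m.
J = πd⁴/32 = π(0.0578)⁴/32 = 1.096×10^-6 m⁴.
θ = T·L/(G·J) = 34.29 × 0.868 / (36.9×10⁹ × 1.096×10^-6) = 7.361×10^-4 rad.

0.0422°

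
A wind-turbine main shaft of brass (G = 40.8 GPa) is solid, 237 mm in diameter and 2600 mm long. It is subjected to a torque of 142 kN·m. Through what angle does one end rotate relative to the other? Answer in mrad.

29.2 mrad

J = πd⁴/32 = π(0.237)⁴/32 = 3.097×10^-4 m⁴.
θ = T·L/(G·J) = 142000 × 2.60 / (40.8×10⁹ × 3.097×10^-4) = 0.02922 rad.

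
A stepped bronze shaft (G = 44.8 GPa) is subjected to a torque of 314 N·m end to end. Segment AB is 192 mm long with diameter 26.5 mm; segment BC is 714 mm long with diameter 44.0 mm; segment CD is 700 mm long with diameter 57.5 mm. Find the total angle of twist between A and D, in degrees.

2.63°

J_AB = π(0.0265)⁴/32 = 4.84×10^-8 m⁴; J_BC = π(0.0440)⁴/32 = 3.68×10^-7 m⁴; J_CD = π(0.0575)⁴/32 = 1.07×10^-6 m⁴.
θ = (T/G)·Σ L_i/J_i = (314.0/44.8×10⁹)·(0.192/4.84×10^-8 + 0.714/3.68×10^-7 + 0.700/1.07×10^-6) = 0.04597 rad.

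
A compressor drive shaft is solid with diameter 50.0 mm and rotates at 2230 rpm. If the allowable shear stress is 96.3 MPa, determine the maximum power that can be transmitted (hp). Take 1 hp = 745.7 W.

J = πd⁴/32 = π(0.0500)⁴/32 = 6.136×10^-7 m⁴.
T_max = τ_allow·J/r = 9.63×10^7 × 6.136×10^-7 / 0.0250 = 2364 N·m.
ω = 2π·2230/60 = 233.5 rad/s, so P_max = T_max·ω = 5.519×10^5 W.

740 hp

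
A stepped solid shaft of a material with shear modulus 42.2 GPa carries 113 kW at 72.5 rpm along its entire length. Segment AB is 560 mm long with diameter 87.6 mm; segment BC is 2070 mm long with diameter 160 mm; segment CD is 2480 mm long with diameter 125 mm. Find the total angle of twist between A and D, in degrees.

4.70°

ω = 2π·72.5/60 = 7.592 rad/s, so T = P/ω = 113×10³ / 7.592 = 14880 N·m.
J_AB = π(0.0876)⁴/32 = 5.78×10^-6 m⁴; J_BC = π(0.160)⁴/32 = 6.43×10^-5 m⁴; J_CD = π(0.125)⁴/32 = 2.40×10^-5 m⁴.
θ = (T/G)·Σ L_i/J_i = (14880/42.2×10⁹)·(0.560/5.78×10^-6 + 2.07/6.43×10^-5 + 2.48/2.40×10^-5) = 0.08200 rad.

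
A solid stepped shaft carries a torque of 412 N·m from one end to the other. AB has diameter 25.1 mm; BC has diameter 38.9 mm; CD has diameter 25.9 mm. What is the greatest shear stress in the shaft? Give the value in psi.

Under the same torque, τ_max = 16T/(πd³) is largest where d is smallest — segment AB (d = 25.1 mm).
τ_max = 16·412.0/(π·(0.0251)³) = 1.327×10^8 Pa.

19200 psi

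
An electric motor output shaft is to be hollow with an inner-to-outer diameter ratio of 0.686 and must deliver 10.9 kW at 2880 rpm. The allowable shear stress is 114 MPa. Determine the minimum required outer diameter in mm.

ω = 2π·2880/60 = 301.6 rad/s, so T = P/ω = 10.9×10³ / 301.6 = 36.14 N·m.
For a hollow shaft with d_i/d_o = 0.686: τ_max = 16T/(π d_o³ (1−k⁴)), so d_o = [16T/(π τ_allow (1−k⁴))]^(1/3) = [16·36.14/(π·1.14×10^8·0.7785)]^(1/3) = 0.01275 m.

12.8 mm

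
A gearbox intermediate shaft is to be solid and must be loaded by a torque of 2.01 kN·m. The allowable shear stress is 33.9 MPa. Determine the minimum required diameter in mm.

For a solid shaft τ_max = 16T/(πd³), so d = (16T/(π τ_allow))^(1/3) = (16·2010/(π·3.39×10^7))^(1/3) = 0.06709 m.

67.1 mm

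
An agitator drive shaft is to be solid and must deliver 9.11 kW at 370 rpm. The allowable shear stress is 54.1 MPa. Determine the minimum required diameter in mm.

28.1 mm

ω = 2π·370/60 = 38.75 rad/s, so T = P/ω = 9.11×10³ / 38.75 = 235.1 N·m.
For a solid shaft τ_max = 16T/(πd³), so d = (16T/(π τ_allow))^(1/3) = (16·235.1/(π·5.41×10^7))^(1/3) = 0.02808 m.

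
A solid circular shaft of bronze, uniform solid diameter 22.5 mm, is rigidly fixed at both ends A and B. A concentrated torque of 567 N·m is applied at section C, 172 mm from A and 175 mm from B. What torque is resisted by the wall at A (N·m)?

286 N·m

With uniform GJ and both ends fixed, compatibility θ_AC = θ_CB gives T_A·a = T_B·b, together with T_A + T_B = T₀.
T_A = T₀·b/(a+b) = 567.0·175/347.0 = 286.0 N·m; T_B = 281.0 N·m.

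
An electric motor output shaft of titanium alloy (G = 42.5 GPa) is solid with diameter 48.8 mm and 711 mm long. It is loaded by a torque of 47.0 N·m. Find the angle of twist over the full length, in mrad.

1.41 mrad

J = πd⁴/32 = π(0.0488)⁴/32 = 5.568×10^-7 m⁴.
θ = T·L/(G·J) = 47.00 × 0.711 / (42.5×10⁹ × 5.568×10^-7) = 1.412×10^-3 rad.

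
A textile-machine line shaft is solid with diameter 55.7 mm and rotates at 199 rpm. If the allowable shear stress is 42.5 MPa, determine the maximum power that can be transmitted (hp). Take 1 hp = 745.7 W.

40.3 hp

J = πd⁴/32 = π(0.0557)⁴/32 = 9.450×10^-7 m⁴.
T_max = τ_allow·J/r = 4.25×10^7 × 9.450×10^-7 / 0.0278 = 1442 N·m.
ω = 2π·199/60 = 20.84 rad/s, so P_max = T_max·ω = 3.005×10^4 W.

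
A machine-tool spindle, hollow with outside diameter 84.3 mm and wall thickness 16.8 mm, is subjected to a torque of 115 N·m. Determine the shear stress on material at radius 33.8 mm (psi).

131 psi

J = π(d_o⁴ − d_i⁴)/32 = π(0.0843⁴ − 0.0507⁴)/32 = 4.309×10^-6 m⁴.
Shear stress varies linearly with radius: τ = T·r/J = 115.0 × 0.0338 / 4.309×10^-6 = 9.020×10^5 Pa.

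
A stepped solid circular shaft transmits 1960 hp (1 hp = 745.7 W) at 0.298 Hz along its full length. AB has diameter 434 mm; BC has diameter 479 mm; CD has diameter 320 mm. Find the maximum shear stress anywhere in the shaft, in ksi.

ω = 2π·0.298 = 1.872 rad/s, so T = P/ω = 1960×745.7 / 1.872 = 780600 N·m.
Under the same torque, τ_max = 16T/(πd³) is largest where d is smallest — segment CD (d = 320 mm).
τ_max = 16·780600/(π·(0.320)³) = 1.213×10^8 Pa.

17.6 ksi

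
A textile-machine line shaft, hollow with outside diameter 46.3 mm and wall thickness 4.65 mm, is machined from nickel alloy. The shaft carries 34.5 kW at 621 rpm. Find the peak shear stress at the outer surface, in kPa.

46000 kPa

ω = 2π·621/60 = 65.03 rad/s, so T = P/ω = 34.5×10³ / 65.03 = 530.5 N·m.
J = π(d_o⁴ − d_i⁴)/32 = π(0.0463⁴ − 0.0370⁴)/32 = 2.672×10^-7 m⁴.
τ_max = T·r/J = 530.5 × 0.0231 / 2.672×10^-7 = 4.597×10^7 Pa.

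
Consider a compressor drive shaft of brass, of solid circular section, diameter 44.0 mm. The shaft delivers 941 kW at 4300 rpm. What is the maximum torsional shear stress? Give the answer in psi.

18100 psi

ω = 2π·4300/60 = 450.3 rad/s, so T = P/ω = 941×10³ / 450.3 = 2090 N·m.
J = πd⁴/32 = π(0.0440)⁴/32 = 3.680×10^-7 m⁴.
τ_max = T·r/J = 2090 × 0.0220 / 3.680×10^-7 = 1.249×10^8 Pa.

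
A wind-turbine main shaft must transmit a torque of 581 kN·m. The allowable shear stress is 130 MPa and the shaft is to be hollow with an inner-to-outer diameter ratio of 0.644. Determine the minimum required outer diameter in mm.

302 mm

For a hollow shaft with d_i/d_o = 0.644: τ_max = 16T/(π d_o³ (1−k⁴)), so d_o = [16T/(π τ_allow (1−k⁴))]^(1/3) = [16·581000/(π·1.30×10^8·0.8280)]^(1/3) = 0.3018 m.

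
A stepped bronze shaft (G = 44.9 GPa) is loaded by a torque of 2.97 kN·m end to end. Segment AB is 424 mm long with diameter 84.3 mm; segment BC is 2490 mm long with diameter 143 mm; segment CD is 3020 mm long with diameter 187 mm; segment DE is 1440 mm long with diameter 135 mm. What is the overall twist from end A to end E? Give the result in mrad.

14.3 mrad

J_AB = π(0.0843)⁴/32 = 4.96×10^-6 m⁴; J_BC = π(0.143)⁴/32 = 4.11×10^-5 m⁴; J_CD = π(0.187)⁴/32 = 1.20×10^-4 m⁴; J_DE = π(0.135)⁴/32 = 3.26×10^-5 m⁴.
θ = (T/G)·Σ L_i/J_i = (2970/44.9×10⁹)·(0.424/4.96×10^-6 + 2.49/4.11×10^-5 + 3.02/1.20×10^-4 + 1.44/3.26×10^-5) = 0.01425 rad.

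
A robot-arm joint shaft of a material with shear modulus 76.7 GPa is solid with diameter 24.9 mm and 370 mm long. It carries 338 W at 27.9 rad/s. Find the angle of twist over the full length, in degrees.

0.0887°

ω = 27.9 rad/s, so T = P/ω = 338 / 27.90 = 12.11 N·m.
J = πd⁴/32 = π(0.0249)⁴/32 = 3.774×10^-8 m⁴.
θ = T·L/(G·J) = 12.11 × 0.370 / (76.7×10⁹ × 3.774×10^-8) = 1.549×10^-3 rad.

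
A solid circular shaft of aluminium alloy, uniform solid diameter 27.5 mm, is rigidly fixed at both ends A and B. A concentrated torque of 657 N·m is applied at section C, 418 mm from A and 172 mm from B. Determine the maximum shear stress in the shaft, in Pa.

With uniform GJ and both ends fixed, compatibility θ_AC = θ_CB gives T_A·a = T_B·b, together with T_A + T_B = T₀.
T_A = T₀·b/(a+b) = 657.0·172/590.0 = 191.5 N·m; T_B = 465.5 N·m.
τ in each portion: τ_AC = 4.69×10^7 Pa, τ_CB = 1.14×10^8 Pa; maximum is in CB.
τ_max = T_CB·r/J = 465.5·0.0138/5.61×10^-8 = 1.140×10^8 Pa.

1.14e8 Pa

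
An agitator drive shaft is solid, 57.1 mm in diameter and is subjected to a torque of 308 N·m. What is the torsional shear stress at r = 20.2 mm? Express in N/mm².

J = πd⁴/32 = π(0.0571)⁴/32 = 1.044×10^-6 m⁴.
Shear stress varies linearly with radius: τ = T·r/J = 308.0 × 0.0202 / 1.044×10^-6 = 5.962×10^6 Pa.

5.96 N/mm²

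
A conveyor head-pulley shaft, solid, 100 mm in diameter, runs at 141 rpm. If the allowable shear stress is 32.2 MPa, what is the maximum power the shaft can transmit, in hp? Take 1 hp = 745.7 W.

125 hp

J = πd⁴/32 = π(0.100)⁴/32 = 9.817×10^-6 m⁴.
T_max = τ_allow·J/r = 3.22×10^7 × 9.817×10^-6 / 0.0500 = 6322 N·m.
ω = 2π·141/60 = 14.77 rad/s, so P_max = T_max·ω = 9.335×10^4 W.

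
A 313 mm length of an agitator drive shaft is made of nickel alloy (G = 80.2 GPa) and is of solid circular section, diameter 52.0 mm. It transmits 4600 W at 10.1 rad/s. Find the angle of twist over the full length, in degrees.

0.142°

ω = 10.1 rad/s, so T = P/ω = 4600 / 10.10 = 455.4 N·m.
J = πd⁴/32 = π(0.0520)⁴/32 = 7.178×10^-7 m⁴.
θ = T·L/(G·J) = 455.4 × 0.313 / (80.2×10⁹ × 7.178×10^-7) = 2.476×10^-3 rad.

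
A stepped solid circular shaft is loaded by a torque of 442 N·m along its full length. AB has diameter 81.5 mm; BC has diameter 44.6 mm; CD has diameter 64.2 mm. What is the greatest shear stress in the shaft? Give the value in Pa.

Under the same torque, τ_max = 16T/(πd³) is largest where d is smallest — segment BC (d = 44.6 mm).
τ_max = 16·442.0/(π·(0.0446)³) = 2.537×10^7 Pa.

2.54e7 Pa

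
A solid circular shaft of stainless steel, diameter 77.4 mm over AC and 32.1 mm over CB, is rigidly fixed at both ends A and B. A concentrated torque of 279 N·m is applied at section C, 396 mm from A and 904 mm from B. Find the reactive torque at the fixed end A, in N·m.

275 N·m

Compatibility: T_A·a/J_AC = T_B·b/J_CB with T_A + T_B = T₀.
J_AC = 3.52×10^-6 m⁴, J_CB = 1.04×10^-7 m⁴, so T_A = T₀·(J_AC/a)/((J_AC/a)+(J_CB/b)) = 275.4 N·m, T_B = 3.569 N·m.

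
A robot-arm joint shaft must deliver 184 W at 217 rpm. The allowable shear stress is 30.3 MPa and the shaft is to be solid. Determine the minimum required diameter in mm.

11.1 mm

ω = 2π·217/60 = 22.72 rad/s, so T = P/ω = 184 / 22.72 = 8.097 N·m.
For a solid shaft τ_max = 16T/(πd³), so d = (16T/(π τ_allow))^(1/3) = (16·8.097/(π·3.03×10^7))^(1/3) = 0.01108 m.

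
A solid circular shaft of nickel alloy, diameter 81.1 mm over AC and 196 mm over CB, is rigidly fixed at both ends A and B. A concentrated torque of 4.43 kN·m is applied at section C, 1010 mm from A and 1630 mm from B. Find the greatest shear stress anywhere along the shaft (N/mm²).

Compatibility: T_A·a/J_AC = T_B·b/J_CB with T_A + T_B = T₀.
J_AC = 4.25×10^-6 m⁴, J_CB = 1.45×10^-4 m⁴, so T_A = T₀·(J_AC/a)/((J_AC/a)+(J_CB/b)) = 200.1 N·m, T_B = 4230 N·m.
τ in each portion: τ_AC = 1.91×10^6 Pa, τ_CB = 2.86×10^6 Pa; maximum is in CB.
τ_max = T_CB·r/J = 4230·0.0980/1.45×10^-4 = 2.861×10^6 Pa.

2.86 N/mm²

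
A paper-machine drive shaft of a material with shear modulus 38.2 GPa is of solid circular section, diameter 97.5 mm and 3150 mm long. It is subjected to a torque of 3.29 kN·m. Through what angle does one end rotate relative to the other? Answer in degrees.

1.75°

J = πd⁴/32 = π(0.0975)⁴/32 = 8.872×10^-6 m⁴.
θ = T·L/(G·J) = 3290 × 3.15 / (38.2×10⁹ × 8.872×10^-6) = 0.03058 rad.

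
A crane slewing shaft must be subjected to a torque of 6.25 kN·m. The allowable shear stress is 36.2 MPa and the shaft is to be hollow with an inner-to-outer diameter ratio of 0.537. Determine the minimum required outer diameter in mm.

98.6 mm

For a hollow shaft with d_i/d_o = 0.537: τ_max = 16T/(π d_o³ (1−k⁴)), so d_o = [16T/(π τ_allow (1−k⁴))]^(1/3) = [16·6250/(π·3.62×10^7·0.9168)]^(1/3) = 0.09862 m.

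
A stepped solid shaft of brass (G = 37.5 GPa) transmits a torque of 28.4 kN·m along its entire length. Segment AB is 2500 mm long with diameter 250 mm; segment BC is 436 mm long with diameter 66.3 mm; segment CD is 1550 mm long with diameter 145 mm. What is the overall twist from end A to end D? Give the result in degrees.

J_AB = π(0.250)⁴/32 = 3.83×10^-4 m⁴; J_BC = π(0.0663)⁴/32 = 1.90×10^-6 m⁴; J_CD = π(0.145)⁴/32 = 4.34×10^-5 m⁴.
θ = (T/G)·Σ L_i/J_i = (28400/37.5×10⁹)·(2.50/3.83×10^-4 + 0.436/1.90×10^-6 + 1.55/4.34×10^-5) = 0.2061 rad.

11.8°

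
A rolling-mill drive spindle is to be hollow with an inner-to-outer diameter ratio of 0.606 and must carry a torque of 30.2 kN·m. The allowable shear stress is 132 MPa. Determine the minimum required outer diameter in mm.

110 mm

For a hollow shaft with d_i/d_o = 0.606: τ_max = 16T/(π d_o³ (1−k⁴)), so d_o = [16T/(π τ_allow (1−k⁴))]^(1/3) = [16·30200/(π·1.32×10^8·0.8651)]^(1/3) = 0.1104 m.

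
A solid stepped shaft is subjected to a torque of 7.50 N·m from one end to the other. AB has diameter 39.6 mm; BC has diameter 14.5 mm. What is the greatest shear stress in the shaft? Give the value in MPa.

Under the same torque, τ_max = 16T/(πd³) is largest where d is smallest — segment BC (d = 14.5 mm).
τ_max = 16·7.500/(π·(0.0145)³) = 1.253×10^7 Pa.

12.5 MPa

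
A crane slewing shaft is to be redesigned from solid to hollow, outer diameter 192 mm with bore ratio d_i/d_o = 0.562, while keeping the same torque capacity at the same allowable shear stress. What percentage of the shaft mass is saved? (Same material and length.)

26.6 %

Equal τ_max and T ⇒ the solid shaft needs d_s³ = d_o³(1−k⁴), so d_s = 192·(1−0.562⁴)^(1/3) = 185.4 mm.
Area ratio A_h/A_s = d_o²(1−k²)/d_s² = (1−k²)/(1−k⁴)^(2/3) = 0.7338.
Mass saving = 1 − 0.7338 = 26.6 %.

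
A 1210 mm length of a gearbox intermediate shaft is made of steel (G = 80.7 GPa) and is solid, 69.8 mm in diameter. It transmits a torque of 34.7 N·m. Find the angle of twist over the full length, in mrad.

0.223 mrad

J = πd⁴/32 = π(0.0698)⁴/32 = 2.330×10^-6 m⁴.
θ = T·L/(G·J) = 34.70 × 1.21 / (80.7×10⁹ × 2.330×10^-6) = 2.233×10^-4 rad.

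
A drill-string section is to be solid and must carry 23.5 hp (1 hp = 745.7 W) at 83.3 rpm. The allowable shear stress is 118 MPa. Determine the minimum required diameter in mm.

44.3 mm

ω = 2π·83.3/60 = 8.723 rad/s, so T = P/ω = 23.5×745.7 / 8.723 = 2009 N·m.
For a solid shaft τ_max = 16T/(πd³), so d = (16T/(π τ_allow))^(1/3) = (16·2009/(π·1.18×10^8))^(1/3) = 0.04426 m.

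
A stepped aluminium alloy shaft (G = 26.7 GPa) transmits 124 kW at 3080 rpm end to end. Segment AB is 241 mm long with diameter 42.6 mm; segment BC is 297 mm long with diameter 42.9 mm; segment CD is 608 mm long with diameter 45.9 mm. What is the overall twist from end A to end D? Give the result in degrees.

ω = 2π·3080/60 = 322.5 rad/s, so T = P/ω = 124×10³ / 322.5 = 384.5 N·m.
J_AB = π(0.0426)⁴/32 = 3.23×10^-7 m⁴; J_BC = π(0.0429)⁴/32 = 3.33×10^-7 m⁴; J_CD = π(0.0459)⁴/32 = 4.36×10^-7 m⁴.
θ = (T/G)·Σ L_i/J_i = (384.5/26.7×10⁹)·(0.241/3.23×10^-7 + 0.297/3.33×10^-7 + 0.608/4.36×10^-7) = 0.04368 rad.

2.50°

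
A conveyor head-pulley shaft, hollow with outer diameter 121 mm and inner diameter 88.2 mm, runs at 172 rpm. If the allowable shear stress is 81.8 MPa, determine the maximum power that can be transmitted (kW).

368 kW

J = π(d_o⁴ − d_i⁴)/32 = π(0.121⁴ − 0.0882⁴)/32 = 1.510×10^-5 m⁴.
T_max = τ_allow·J/r = 8.18×10^7 × 1.510×10^-5 / 0.0605 = 20420 N·m.
ω = 2π·172/60 = 18.01 rad/s, so P_max = T_max·ω = 3.678×10^5 W.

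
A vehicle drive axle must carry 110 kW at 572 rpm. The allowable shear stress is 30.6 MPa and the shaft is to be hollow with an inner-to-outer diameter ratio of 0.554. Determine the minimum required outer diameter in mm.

ω = 2π·572/60 = 59.90 rad/s, so T = P/ω = 110×10³ / 59.90 = 1836 N·m.
For a hollow shaft with d_i/d_o = 0.554: τ_max = 16T/(π d_o³ (1−k⁴)), so d_o = [16T/(π τ_allow (1−k⁴))]^(1/3) = [16·1836/(π·3.06×10^7·0.9058)]^(1/3) = 0.06962 m.

69.6 mm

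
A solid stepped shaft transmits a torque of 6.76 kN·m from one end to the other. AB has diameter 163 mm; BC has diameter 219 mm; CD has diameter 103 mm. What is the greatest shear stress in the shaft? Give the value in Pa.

Under the same torque, τ_max = 16T/(πd³) is largest where d is smallest — segment CD (d = 103 mm).
τ_max = 16·6760/(π·(0.103)³) = 3.151×10^7 Pa.

3.15e7 Pa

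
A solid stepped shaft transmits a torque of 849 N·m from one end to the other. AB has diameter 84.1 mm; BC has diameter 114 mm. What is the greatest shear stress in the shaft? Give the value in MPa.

7.27 MPa

Under the same torque, τ_max = 16T/(πd³) is largest where d is smallest — segment AB (d = 84.1 mm).
τ_max = 16·849.0/(π·(0.0841)³) = 7.269×10^6 Pa.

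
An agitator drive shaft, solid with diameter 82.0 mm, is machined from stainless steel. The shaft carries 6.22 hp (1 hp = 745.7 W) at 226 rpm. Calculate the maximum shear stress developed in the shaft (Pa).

1.81e6 Pa

ω = 2π·226/60 = 23.67 rad/s, so T = P/ω = 6.22×745.7 / 23.67 = 196.0 N·m.
J = πd⁴/32 = π(0.0820)⁴/32 = 4.439×10^-6 m⁴.
τ_max = T·r/J = 196.0 × 0.0410 / 4.439×10^-6 = 1.810×10^6 Pa.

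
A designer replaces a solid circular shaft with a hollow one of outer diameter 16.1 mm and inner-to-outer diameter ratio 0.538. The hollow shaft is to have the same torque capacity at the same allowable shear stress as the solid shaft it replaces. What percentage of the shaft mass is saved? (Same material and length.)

24.7 %

Equal τ_max and T ⇒ the solid shaft needs d_s³ = d_o³(1−k⁴), so d_s = 16.1·(1−0.538⁴)^(1/3) = 15.64 mm.
Area ratio A_h/A_s = d_o²(1−k²)/d_s² = (1−k²)/(1−k⁴)^(2/3) = 0.7532.
Mass saving = 1 − 0.7532 = 24.7 %.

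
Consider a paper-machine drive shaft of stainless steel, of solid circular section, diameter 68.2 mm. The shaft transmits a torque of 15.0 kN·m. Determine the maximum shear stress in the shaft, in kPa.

241000 kPa

J = πd⁴/32 = π(0.0682)⁴/32 = 2.124×10^-6 m⁴.
τ_max = T·r/J = 15000 × 0.0341 / 2.124×10^-6 = 2.408×10^8 Pa.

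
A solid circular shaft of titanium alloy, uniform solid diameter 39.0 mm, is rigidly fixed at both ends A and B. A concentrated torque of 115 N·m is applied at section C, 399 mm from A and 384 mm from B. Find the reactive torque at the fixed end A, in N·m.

With uniform GJ and both ends fixed, compatibility θ_AC = θ_CB gives T_A·a = T_B·b, together with T_A + T_B = T₀.
T_A = T₀·b/(a+b) = 115.0·384/783.0 = 56.40 N·m; T_B = 58.60 N·m.

56.4 N·m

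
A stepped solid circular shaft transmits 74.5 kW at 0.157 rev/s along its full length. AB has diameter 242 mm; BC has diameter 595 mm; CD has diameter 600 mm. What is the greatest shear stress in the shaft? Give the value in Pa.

ω = 2π·0.157 = 0.9865 rad/s, so T = P/ω = 74.5×10³ / 0.9865 = 75520 N·m.
Under the same torque, τ_max = 16T/(πd³) is largest where d is smallest — segment AB (d = 242 mm).
τ_max = 16·75520/(π·(0.242)³) = 2.714×10^7 Pa.

2.71e7 Pa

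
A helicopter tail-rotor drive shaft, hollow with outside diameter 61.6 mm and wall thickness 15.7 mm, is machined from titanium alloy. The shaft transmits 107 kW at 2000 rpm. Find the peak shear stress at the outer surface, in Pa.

ω = 2π·2000/60 = 209.4 rad/s, so T = P/ω = 107×10³ / 209.4 = 510.9 N·m.
J = π(d_o⁴ − d_i⁴)/32 = π(0.0616⁴ − 0.0302⁴)/32 = 1.332×10^-6 m⁴.
τ_max = T·r/J = 510.9 × 0.0308 / 1.332×10^-6 = 1.181×10^7 Pa.

1.18e7 Pa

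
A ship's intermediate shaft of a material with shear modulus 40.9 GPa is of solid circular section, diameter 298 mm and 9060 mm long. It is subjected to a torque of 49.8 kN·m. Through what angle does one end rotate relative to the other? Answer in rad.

0.0142 rad

J = πd⁴/32 = π(0.298)⁴/32 = 7.742×10^-4 m⁴.
θ = T·L/(G·J) = 49800 × 9.06 / (40.9×10⁹ × 7.742×10^-4) = 0.01425 rad.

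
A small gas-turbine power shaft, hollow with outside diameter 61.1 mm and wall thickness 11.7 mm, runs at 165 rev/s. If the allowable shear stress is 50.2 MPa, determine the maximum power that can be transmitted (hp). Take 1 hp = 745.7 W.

J = π(d_o⁴ − d_i⁴)/32 = π(0.0611⁴ − 0.0377⁴)/32 = 1.170×10^-6 m⁴.
T_max = τ_allow·J/r = 5.02×10^7 × 1.170×10^-6 / 0.0306 = 1922 N·m.
ω = 2π·165 = 1037 rad/s, so P_max = T_max·ω = 1.993×10^6 W.

2670 hp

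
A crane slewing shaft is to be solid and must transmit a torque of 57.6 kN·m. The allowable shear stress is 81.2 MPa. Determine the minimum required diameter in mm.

For a solid shaft τ_max = 16T/(πd³), so d = (16T/(π τ_allow))^(1/3) = (16·57600/(π·8.12×10^7))^(1/3) = 0.1534 m.

153 mm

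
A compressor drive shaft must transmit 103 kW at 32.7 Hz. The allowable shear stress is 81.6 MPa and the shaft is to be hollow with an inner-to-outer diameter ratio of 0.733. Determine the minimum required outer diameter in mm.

ω = 2π·32.7 = 205.5 rad/s, so T = P/ω = 103×10³ / 205.5 = 501.3 N·m.
For a hollow shaft with d_i/d_o = 0.733: τ_max = 16T/(π d_o³ (1−k⁴)), so d_o = [16T/(π τ_allow (1−k⁴))]^(1/3) = [16·501.3/(π·8.16×10^7·0.7113)]^(1/3) = 0.03530 m.

35.3 mm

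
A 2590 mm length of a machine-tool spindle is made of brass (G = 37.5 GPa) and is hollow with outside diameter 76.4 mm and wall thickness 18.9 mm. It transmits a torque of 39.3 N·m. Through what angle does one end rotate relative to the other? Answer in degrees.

J = π(d_o⁴ − d_i⁴)/32 = π(0.0764⁴ − 0.0386⁴)/32 = 3.127×10^-6 m⁴.
θ = T·L/(G·J) = 39.30 × 2.59 / (37.5×10⁹ × 3.127×10^-6) = 8.681×10^-4 rad.

0.0497°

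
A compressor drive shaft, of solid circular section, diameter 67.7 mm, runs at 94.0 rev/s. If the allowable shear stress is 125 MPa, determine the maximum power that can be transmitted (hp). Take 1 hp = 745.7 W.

6030 hp

J = πd⁴/32 = π(0.0677)⁴/32 = 2.062×10^-6 m⁴.
T_max = τ_allow·J/r = 1.25×10^8 × 2.062×10^-6 / 0.0338 = 7616 N·m.
ω = 2π·94.0 = 590.6 rad/s, so P_max = T_max·ω = 4.498×10^6 W.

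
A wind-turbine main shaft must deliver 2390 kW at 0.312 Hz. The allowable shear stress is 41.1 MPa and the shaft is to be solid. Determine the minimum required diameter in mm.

533 mm

ω = 2π·0.312 = 1.960 rad/s, so T = P/ω = 2390×10³ / 1.960 = 1.219e6 N·m.
For a solid shaft τ_max = 16T/(πd³), so d = (16T/(π τ_allow))^(1/3) = (16·1.219e6/(π·4.11×10^7))^(1/3) = 0.5326 m.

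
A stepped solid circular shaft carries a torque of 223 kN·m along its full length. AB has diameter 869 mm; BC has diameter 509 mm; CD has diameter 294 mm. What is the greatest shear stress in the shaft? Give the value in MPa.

Under the same torque, τ_max = 16T/(πd³) is largest where d is smallest — segment CD (d = 294 mm).
τ_max = 16·223000/(π·(0.294)³) = 4.469×10^7 Pa.

44.7 MPa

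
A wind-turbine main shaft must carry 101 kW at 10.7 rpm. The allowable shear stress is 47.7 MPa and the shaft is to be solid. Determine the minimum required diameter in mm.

ω = 2π·10.7/60 = 1.121 rad/s, so T = P/ω = 101×10³ / 1.121 = 90140 N·m.
For a solid shaft τ_max = 16T/(πd³), so d = (16T/(π τ_allow))^(1/3) = (16·90140/(π·4.77×10^7))^(1/3) = 0.2127 m.

213 mm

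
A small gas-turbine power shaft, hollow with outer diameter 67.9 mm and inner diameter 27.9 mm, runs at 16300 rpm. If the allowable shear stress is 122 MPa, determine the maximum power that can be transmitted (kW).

J = π(d_o⁴ − d_i⁴)/32 = π(0.0679⁴ − 0.0279⁴)/32 = 2.027×10^-6 m⁴.
T_max = τ_allow·J/r = 1.22×10^8 × 2.027×10^-6 / 0.0340 = 7285 N·m.
ω = 2π·16300/60 = 1707 rad/s, so P_max = T_max·ω = 1.244×10^7 W.

12400 kW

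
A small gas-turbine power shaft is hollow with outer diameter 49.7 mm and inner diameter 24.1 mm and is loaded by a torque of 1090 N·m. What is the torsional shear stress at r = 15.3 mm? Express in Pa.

2.95e7 Pa

J = π(d_o⁴ − d_i⁴)/32 = π(0.0497⁴ − 0.0241⁴)/32 = 5.659×10^-7 m⁴.
Shear stress varies linearly with radius: τ = T·r/J = 1090 × 0.0153 / 5.659×10^-7 = 2.947×10^7 Pa.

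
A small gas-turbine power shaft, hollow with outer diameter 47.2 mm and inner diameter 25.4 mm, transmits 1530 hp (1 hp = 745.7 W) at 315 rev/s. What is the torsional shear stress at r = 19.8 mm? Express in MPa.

ω = 2π·315 = 1979 rad/s, so T = P/ω = 1530×745.7 / 1979 = 576.5 N·m.
J = π(d_o⁴ − d_i⁴)/32 = π(0.0472⁴ − 0.0254⁴)/32 = 4.464×10^-7 m⁴.
Shear stress varies linearly with radius: τ = T·r/J = 576.5 × 0.0198 / 4.464×10^-7 = 2.557×10^7 Pa.

25.6 MPa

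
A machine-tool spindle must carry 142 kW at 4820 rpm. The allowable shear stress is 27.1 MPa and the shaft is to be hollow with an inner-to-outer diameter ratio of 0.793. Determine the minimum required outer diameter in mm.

44.4 mm

ω = 2π·4820/60 = 504.7 rad/s, so T = P/ω = 142×10³ / 504.7 = 281.3 N·m.
For a hollow shaft with d_i/d_o = 0.793: τ_max = 16T/(π d_o³ (1−k⁴)), so d_o = [16T/(π τ_allow (1−k⁴))]^(1/3) = [16·281.3/(π·2.71×10^7·0.6045)]^(1/3) = 0.04439 m.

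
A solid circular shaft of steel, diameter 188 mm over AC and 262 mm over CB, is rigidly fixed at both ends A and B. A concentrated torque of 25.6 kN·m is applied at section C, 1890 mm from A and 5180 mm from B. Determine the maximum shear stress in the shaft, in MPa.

Compatibility: T_A·a/J_AC = T_B·b/J_CB with T_A + T_B = T₀.
J_AC = 1.23×10^-4 m⁴, J_CB = 4.63×10^-4 m⁴, so T_A = T₀·(J_AC/a)/((J_AC/a)+(J_CB/b)) = 10770 N·m, T_B = 14830 N·m.
τ in each portion: τ_AC = 8.26×10^6 Pa, τ_CB = 4.20×10^6 Pa; maximum is in AC.
τ_max = T_AC·r/J = 10770·0.0940/1.23×10^-4 = 8.257×10^6 Pa.

8.26 MPa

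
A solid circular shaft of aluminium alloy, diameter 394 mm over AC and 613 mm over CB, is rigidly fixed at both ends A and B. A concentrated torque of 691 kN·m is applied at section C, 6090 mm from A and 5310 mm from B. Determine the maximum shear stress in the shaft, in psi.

1930 psi

Compatibility: T_A·a/J_AC = T_B·b/J_CB with T_A + T_B = T₀.
J_AC = 2.37×10^-3 m⁴, J_CB = 0.0139 m⁴, so T_A = T₀·(J_AC/a)/((J_AC/a)+(J_CB/b)) = 89510 N·m, T_B = 601500 N·m.
τ in each portion: τ_AC = 7.45×10^6 Pa, τ_CB = 1.33×10^7 Pa; maximum is in CB.
τ_max = T_CB·r/J = 601500·0.306/0.0139 = 1.330×10^7 Pa.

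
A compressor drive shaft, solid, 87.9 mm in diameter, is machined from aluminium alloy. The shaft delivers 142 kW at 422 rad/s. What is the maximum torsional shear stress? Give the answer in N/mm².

2.52 N/mm²

ω = 422 rad/s, so T = P/ω = 142×10³ / 422.0 = 336.5 N·m.
J = πd⁴/32 = π(0.0879)⁴/32 = 5.861×10^-6 m⁴.
τ_max = T·r/J = 336.5 × 0.0440 / 5.861×10^-6 = 2.523×10^6 Pa.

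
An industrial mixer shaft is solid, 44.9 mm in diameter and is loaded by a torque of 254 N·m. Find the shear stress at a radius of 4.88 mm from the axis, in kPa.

3110 kPa

J = πd⁴/32 = π(0.0449)⁴/32 = 3.990×10^-7 m⁴.
Shear stress varies linearly with radius: τ = T·r/J = 254.0 × 0.00488 / 3.990×10^-7 = 3.106×10^6 Pa.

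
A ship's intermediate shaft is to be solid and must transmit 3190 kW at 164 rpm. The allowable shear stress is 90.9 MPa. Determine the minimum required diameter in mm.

ω = 2π·164/60 = 17.17 rad/s, so T = P/ω = 3190×10³ / 17.17 = 185700 N·m.
For a solid shaft τ_max = 16T/(πd³), so d = (16T/(π τ_allow))^(1/3) = (16·185700/(π·9.09×10^7))^(1/3) = 0.2183 m.

218 mm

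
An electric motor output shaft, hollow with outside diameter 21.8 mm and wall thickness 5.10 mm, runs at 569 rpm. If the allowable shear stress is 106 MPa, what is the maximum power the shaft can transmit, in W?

11800 W

J = π(d_o⁴ − d_i⁴)/32 = π(0.0218⁴ − 0.0116⁴)/32 = 2.040×10^-8 m⁴.
T_max = τ_allow·J/r = 1.06×10^8 × 2.040×10^-8 / 0.0109 = 198.3 N·m.
ω = 2π·569/60 = 59.59 rad/s, so P_max = T_max·ω = 1.182×10^4 W.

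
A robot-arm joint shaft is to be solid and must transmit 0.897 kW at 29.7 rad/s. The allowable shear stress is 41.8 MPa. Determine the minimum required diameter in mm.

ω = 29.7 rad/s, so T = P/ω = 0.897×10³ / 29.70 = 30.20 N·m.
For a solid shaft τ_max = 16T/(πd³), so d = (16T/(π τ_allow))^(1/3) = (16·30.20/(π·4.18×10^7))^(1/3) = 0.01544 m.

15.4 mm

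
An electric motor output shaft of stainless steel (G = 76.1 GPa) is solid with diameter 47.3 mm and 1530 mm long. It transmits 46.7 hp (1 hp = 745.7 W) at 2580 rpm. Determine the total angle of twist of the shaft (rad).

ω = 2π·2580/60 = 270.2 rad/s, so T = P/ω = 46.7×745.7 / 270.2 = 128.9 N·m.
J = πd⁴/32 = π(0.0473)⁴/32 = 4.914×10^-7 m⁴.
θ = T·L/(G·J) = 128.9 × 1.53 / (76.1×10⁹ × 4.914×10^-7) = 5.273×10^-3 rad.

0.00527 rad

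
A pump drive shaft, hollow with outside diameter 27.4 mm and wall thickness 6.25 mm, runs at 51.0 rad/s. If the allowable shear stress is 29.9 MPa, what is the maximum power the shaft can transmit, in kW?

5.62 kW

J = π(d_o⁴ − d_i⁴)/32 = π(0.0274⁴ − 0.0149⁴)/32 = 5.050×10^-8 m⁴.
T_max = τ_allow·J/r = 2.99×10^7 × 5.050×10^-8 / 0.0137 = 110.2 N·m.
ω = 51.0 rad/s, so P_max = T_max·ω = 5621 W.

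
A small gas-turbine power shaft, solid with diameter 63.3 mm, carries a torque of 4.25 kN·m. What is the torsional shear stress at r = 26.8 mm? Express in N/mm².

J = πd⁴/32 = π(0.0633)⁴/32 = 1.576×10^-6 m⁴.
Shear stress varies linearly with radius: τ = T·r/J = 4250 × 0.0268 / 1.576×10^-6 = 7.226×10^7 Pa.

72.3 N/mm²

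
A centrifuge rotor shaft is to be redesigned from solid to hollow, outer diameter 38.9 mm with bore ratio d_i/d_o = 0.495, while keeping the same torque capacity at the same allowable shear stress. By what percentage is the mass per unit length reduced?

21.3 %

Equal τ_max and T ⇒ the solid shaft needs d_s³ = d_o³(1−k⁴), so d_s = 38.9·(1−0.495⁴)^(1/3) = 38.11 mm.
Area ratio A_h/A_s = d_o²(1−k²)/d_s² = (1−k²)/(1−k⁴)^(2/3) = 0.7868.
Mass saving = 1 − 0.7868 = 21.3 %.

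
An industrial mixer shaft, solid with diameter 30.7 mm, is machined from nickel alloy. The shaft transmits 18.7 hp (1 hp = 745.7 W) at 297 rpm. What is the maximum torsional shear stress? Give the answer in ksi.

11.4 ksi

ω = 2π·297/60 = 31.10 rad/s, so T = P/ω = 18.7×745.7 / 31.10 = 448.4 N·m.
J = πd⁴/32 = π(0.0307)⁴/32 = 8.721×10^-8 m⁴.
τ_max = T·r/J = 448.4 × 0.0153 / 8.721×10^-8 = 7.892×10^7 Pa.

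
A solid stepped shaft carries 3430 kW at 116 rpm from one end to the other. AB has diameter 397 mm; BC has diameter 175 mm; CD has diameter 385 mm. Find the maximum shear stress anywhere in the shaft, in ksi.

ω = 2π·116/60 = 12.15 rad/s, so T = P/ω = 3430×10³ / 12.15 = 282400 N·m.
Under the same torque, τ_max = 16T/(πd³) is largest where d is smallest — segment BC (d = 175 mm).
τ_max = 16·282400/(π·(0.175)³) = 2.683×10^8 Pa.

38.9 ksi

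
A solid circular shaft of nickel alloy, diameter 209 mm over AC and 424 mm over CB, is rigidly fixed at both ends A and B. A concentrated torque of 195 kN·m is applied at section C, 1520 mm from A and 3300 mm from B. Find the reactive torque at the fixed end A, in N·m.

Compatibility: T_A·a/J_AC = T_B·b/J_CB with T_A + T_B = T₀.
J_AC = 1.87×10^-4 m⁴, J_CB = 3.17×10^-3 m⁴, so T_A = T₀·(J_AC/a)/((J_AC/a)+(J_CB/b)) = 22150 N·m, T_B = 172800 N·m.

22200 N·m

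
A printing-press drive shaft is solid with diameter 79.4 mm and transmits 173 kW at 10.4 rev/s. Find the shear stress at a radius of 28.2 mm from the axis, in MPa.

19.1 MPa

ω = 2π·10.4 = 65.35 rad/s, so T = P/ω = 173×10³ / 65.35 = 2647 N·m.
J = πd⁴/32 = π(0.0794)⁴/32 = 3.902×10^-6 m⁴.
Shear stress varies linearly with radius: τ = T·r/J = 2647 × 0.0282 / 3.902×10^-6 = 1.913×10^7 Pa.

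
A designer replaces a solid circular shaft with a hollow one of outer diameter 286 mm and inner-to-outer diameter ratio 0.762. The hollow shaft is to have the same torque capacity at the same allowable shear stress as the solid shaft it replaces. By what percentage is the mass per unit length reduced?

44.8 %

Equal τ_max and T ⇒ the solid shaft needs d_s³ = d_o³(1−k⁴), so d_s = 286·(1−0.762⁴)^(1/3) = 249.4 mm.
Area ratio A_h/A_s = d_o²(1−k²)/d_s² = (1−k²)/(1−k⁴)^(2/3) = 0.5516.
Mass saving = 1 − 0.5516 = 44.8 %.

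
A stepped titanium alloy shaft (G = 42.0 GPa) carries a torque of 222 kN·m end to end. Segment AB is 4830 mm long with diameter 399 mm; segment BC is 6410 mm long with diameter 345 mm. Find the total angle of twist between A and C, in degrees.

1.98°

J_AB = π(0.399)⁴/32 = 2.49×10^-3 m⁴; J_BC = π(0.345)⁴/32 = 1.39×10^-3 m⁴.
θ = (T/G)·Σ L_i/J_i = (222000/42.0×10⁹)·(4.83/2.49×10^-3 + 6.41/1.39×10^-3) = 0.03462 rad.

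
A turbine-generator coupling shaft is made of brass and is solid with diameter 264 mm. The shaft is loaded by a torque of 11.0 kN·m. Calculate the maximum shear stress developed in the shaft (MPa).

3.04 MPa

J = πd⁴/32 = π(0.264)⁴/32 = 4.769×10^-4 m⁴.
τ_max = T·r/J = 11000 × 0.132 / 4.769×10^-4 = 3.045×10^6 Pa.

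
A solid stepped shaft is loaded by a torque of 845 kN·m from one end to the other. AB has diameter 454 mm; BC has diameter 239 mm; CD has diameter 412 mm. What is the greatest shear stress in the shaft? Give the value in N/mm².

315 N/mm²

Under the same torque, τ_max = 16T/(πd³) is largest where d is smallest — segment BC (d = 239 mm).
τ_max = 16·845000/(π·(0.239)³) = 3.152×10^8 Pa.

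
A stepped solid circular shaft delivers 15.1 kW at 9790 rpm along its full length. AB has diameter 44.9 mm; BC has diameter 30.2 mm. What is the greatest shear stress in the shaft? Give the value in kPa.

2720 kPa

ω = 2π·9790/60 = 1025 rad/s, so T = P/ω = 15.1×10³ / 1025 = 14.73 N·m.
Under the same torque, τ_max = 16T/(πd³) is largest where d is smallest — segment BC (d = 30.2 mm).
τ_max = 16·14.73/(π·(0.0302)³) = 2.723×10^6 Pa.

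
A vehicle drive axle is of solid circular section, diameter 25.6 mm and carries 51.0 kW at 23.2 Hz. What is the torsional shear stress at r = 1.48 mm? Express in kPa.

12300 kPa

ω = 2π·23.2 = 145.8 rad/s, so T = P/ω = 51.0×10³ / 145.8 = 349.9 N·m.
J = πd⁴/32 = π(0.0256)⁴/32 = 4.217×10^-8 m⁴.
Shear stress varies linearly with radius: τ = T·r/J = 349.9 × 0.00148 / 4.217×10^-8 = 1.228×10^7 Pa.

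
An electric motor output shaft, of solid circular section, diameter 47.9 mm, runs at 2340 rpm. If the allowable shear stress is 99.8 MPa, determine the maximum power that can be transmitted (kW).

528 kW

J = πd⁴/32 = π(0.0479)⁴/32 = 5.168×10^-7 m⁴.
T_max = τ_allow·J/r = 9.98×10^7 × 5.168×10^-7 / 0.0239 = 2154 N·m.
ω = 2π·2340/60 = 245.0 rad/s, so P_max = T_max·ω = 5.277×10^5 W.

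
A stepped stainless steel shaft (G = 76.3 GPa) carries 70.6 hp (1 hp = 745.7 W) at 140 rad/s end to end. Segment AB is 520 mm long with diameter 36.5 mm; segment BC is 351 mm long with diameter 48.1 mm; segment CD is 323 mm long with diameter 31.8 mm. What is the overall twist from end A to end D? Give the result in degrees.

1.94°

ω = 140 rad/s, so T = P/ω = 70.6×745.7 / 140.0 = 376.0 N·m.
J_AB = π(0.0365)⁴/32 = 1.74×10^-7 m⁴; J_BC = π(0.0481)⁴/32 = 5.26×10^-7 m⁴; J_CD = π(0.0318)⁴/32 = 1.00×10^-7 m⁴.
θ = (T/G)·Σ L_i/J_i = (376.0/76.3×10⁹)·(0.520/1.74×10^-7 + 0.351/5.26×10^-7 + 0.323/1.00×10^-7) = 0.03386 rad.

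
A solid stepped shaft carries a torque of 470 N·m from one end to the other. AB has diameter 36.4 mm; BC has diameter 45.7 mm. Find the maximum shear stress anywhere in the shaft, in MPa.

Under the same torque, τ_max = 16T/(πd³) is largest where d is smallest — segment AB (d = 36.4 mm).
τ_max = 16·470.0/(π·(0.0364)³) = 4.963×10^7 Pa.

49.6 MPa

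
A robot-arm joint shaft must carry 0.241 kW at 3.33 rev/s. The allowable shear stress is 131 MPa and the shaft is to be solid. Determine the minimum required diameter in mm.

7.65 mm

ω = 2π·3.33 = 20.92 rad/s, so T = P/ω = 0.241×10³ / 20.92 = 11.52 N·m.
For a solid shaft τ_max = 16T/(πd³), so d = (16T/(π τ_allow))^(1/3) = (16·11.52/(π·1.31×10^8))^(1/3) = 0.007651 m.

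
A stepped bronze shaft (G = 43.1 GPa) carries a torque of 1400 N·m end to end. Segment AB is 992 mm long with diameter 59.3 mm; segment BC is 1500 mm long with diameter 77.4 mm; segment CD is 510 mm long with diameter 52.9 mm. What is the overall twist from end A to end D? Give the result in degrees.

J_AB = π(0.0593)⁴/32 = 1.21×10^-6 m⁴; J_BC = π(0.0774)⁴/32 = 3.52×10^-6 m⁴; J_CD = π(0.0529)⁴/32 = 7.69×10^-7 m⁴.
θ = (T/G)·Σ L_i/J_i = (1400/43.1×10⁹)·(0.992/1.21×10^-6 + 1.50/3.52×10^-6 + 0.510/7.69×10^-7) = 0.06192 rad.

3.55°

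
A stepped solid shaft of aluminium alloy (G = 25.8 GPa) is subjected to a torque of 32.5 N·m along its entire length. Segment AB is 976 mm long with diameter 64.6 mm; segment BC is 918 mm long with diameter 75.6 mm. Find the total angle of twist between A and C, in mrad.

1.08 mrad

J_AB = π(0.0646)⁴/32 = 1.71×10^-6 m⁴; J_BC = π(0.0756)⁴/32 = 3.21×10^-6 m⁴.
θ = (T/G)·Σ L_i/J_i = (32.50/25.8×10⁹)·(0.976/1.71×10^-6 + 0.918/3.21×10^-6) = 1.080×10^-3 rad.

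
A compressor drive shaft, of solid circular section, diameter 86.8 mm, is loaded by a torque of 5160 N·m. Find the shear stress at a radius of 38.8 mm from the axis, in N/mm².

35.9 N/mm²

J = πd⁴/32 = π(0.0868)⁴/32 = 5.573×10^-6 m⁴.
Shear stress varies linearly with radius: τ = T·r/J = 5160 × 0.0388 / 5.573×10^-6 = 3.593×10^7 Pa.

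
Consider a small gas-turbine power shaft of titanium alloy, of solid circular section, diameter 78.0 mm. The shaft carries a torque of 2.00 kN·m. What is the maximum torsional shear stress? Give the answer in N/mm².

21.5 N/mm²

J = πd⁴/32 = π(0.0780)⁴/32 = 3.634×10^-6 m⁴.
τ_max = T·r/J = 2000 × 0.0390 / 3.634×10^-6 = 2.146×10^7 Pa.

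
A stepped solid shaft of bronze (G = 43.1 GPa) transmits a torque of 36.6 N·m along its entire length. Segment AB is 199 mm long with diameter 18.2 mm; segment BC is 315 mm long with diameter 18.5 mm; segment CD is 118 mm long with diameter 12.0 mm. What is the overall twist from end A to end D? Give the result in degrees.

5.05°

J_AB = π(0.0182)⁴/32 = 1.08×10^-8 m⁴; J_BC = π(0.0185)⁴/32 = 1.15×10^-8 m⁴; J_CD = π(0.0120)⁴/32 = 2.04×10^-9 m⁴.
θ = (T/G)·Σ L_i/J_i = (36.60/43.1×10⁹)·(0.199/1.08×10^-8 + 0.315/1.15×10^-8 + 0.118/2.04×10^-9) = 0.08817 rad.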